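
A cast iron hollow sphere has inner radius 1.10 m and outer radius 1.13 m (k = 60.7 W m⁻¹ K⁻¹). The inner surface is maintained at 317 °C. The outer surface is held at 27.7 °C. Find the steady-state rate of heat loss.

Q = 9140 kW

Q = 4πk·ΔT/(1/r₁ − 1/r₂) = 4π × 60.7 × 289.3 / (1/1.10 − 1/1.13) = 9.14×10^6 W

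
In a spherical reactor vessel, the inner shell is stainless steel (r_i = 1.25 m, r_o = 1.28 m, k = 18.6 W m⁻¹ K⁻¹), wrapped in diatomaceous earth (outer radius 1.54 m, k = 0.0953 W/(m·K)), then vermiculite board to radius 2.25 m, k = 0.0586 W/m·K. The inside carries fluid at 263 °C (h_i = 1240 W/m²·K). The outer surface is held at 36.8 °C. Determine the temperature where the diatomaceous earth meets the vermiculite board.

T = 199 °C

Resistance network (inner→outer):
  R_conv,in = 1/(4πr²h) = 1/(4π·1.25²·1240) = 4.107×10^-5 K/W
  R_stainless steel = (1/1.25 − 1/1.28)/(4πk) = 0.01875/(4π·18.6) = 8.022×10^-5 K/W
  R_diatomaceous earth = (1/1.28 − 1/1.54)/(4πk) = 0.1319/(4π·0.0953) = 0.1101 K/W
  R_vermiculite board = (1/1.54 − 1/2.25)/(4πk) = 0.2049/(4π·0.0586) = 0.2783 K/W
ΣR = 4.107×10^-5 + 8.022×10^-5 + 0.1101 + 0.2783 = 0.3885 K/W
Q = ΔT/ΣR = (263 °C − 36.8 °C)/0.3885 = 582.2 W
From the inner boundary to the diatomaceous earth/vermiculite board interface, ΣR_partial = 0.1102 K/W.
T_interface = T_in − Q·ΣR_partial = 263 °C − (582.2)(0.1102) = 199 °C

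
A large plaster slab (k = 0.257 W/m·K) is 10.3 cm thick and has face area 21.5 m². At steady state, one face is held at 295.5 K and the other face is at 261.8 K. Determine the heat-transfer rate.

Q = kA·ΔT/L = 0.257 × 21.5 × |295.5 K − 261.8 K| / 0.103 = 1810 W

Q = 1810 W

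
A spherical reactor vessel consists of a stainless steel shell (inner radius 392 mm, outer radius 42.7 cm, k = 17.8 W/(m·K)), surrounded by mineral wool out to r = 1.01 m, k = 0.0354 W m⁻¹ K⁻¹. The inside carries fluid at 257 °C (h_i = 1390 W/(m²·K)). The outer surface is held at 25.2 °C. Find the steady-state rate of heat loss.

Series thermal resistances, inner to outer:
  R_conv,in = 1/(4πr²h) = 1/(4π·0.392²·1390) = 3.726×10^-4 K/W
  R_stainless steel = (1/0.392 − 1/0.427)/(4πk) = 0.2091/(4π·17.8) = 9.348×10^-4 K/W
  R_mineral wool = (1/0.427 − 1/1.01)/(4πk) = 1.352/(4π·0.0354) = 3.039 K/W
ΣR = 3.726×10^-4 + 9.348×10^-4 + 3.039 = 3.040 K/W
Q = ΔT/ΣR = (257 °C − 25.2 °C)/3.040 = 76.2 W

Q = 76.2 W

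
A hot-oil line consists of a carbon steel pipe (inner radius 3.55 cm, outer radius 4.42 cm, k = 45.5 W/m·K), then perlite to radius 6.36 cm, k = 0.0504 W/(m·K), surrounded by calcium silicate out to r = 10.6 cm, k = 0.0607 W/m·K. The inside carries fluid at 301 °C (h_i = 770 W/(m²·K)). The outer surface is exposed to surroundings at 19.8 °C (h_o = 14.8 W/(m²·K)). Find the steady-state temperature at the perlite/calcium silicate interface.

T = 176 °C

Series thermal resistances, inner to outer:
  R'_conv,in = 1/(2πr h) = 1/(2π·0.0355·770) = 0.005822 m·K/W
  R'_carbon steel = ln(0.0442/0.0355)/(2πk) = 0.2192/(2π·45.5) = 7.667×10^-4 m·K/W
  R'_perlite = ln(0.0636/0.0442)/(2πk) = 0.3639/(2π·0.0504) = 1.149 m·K/W
  R'_calcium silicate = ln(0.106/0.0636)/(2πk) = 0.5108/(2π·0.0607) = 1.339 m·K/W
  R'_conv,out = 1/(2πr h) = 1/(2π·0.106·14.8) = 0.1015 m·K/W
ΣR = 0.005822 + 7.667×10^-4 + 1.149 + 1.339 + 0.1015 = 2.596 m·K/W
Q' = ΔT/ΣR = (301 °C − 19.8 °C)/2.596 = 108.3 W/m
From the inner boundary to the perlite/calcium silicate interface, ΣR_partial = 1.156 m·K/W.
T_interface = T_in − Q'·ΣR_partial = 301 °C − (108.3)(1.156) = 176 °C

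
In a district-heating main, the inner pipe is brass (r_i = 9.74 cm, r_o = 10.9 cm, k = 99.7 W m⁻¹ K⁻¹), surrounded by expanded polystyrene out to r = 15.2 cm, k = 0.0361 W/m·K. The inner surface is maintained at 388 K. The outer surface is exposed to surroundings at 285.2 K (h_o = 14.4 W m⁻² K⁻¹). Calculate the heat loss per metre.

Q' = 66.8 W/m

Treat each layer as a resistance in series:
  R'_brass = ln(0.109/0.0974)/(2πk) = 0.1125/(2π·99.7) = 1.796×10^-4 m·K/W
  R'_expanded polystyrene = ln(0.152/0.109)/(2πk) = 0.3325/(2π·0.0361) = 1.466 m·K/W
  R'_conv,out = 1/(2πr h) = 1/(2π·0.152·14.4) = 0.07271 m·K/W
ΣR = 1.796×10^-4 + 1.466 + 0.07271 = 1.539 m·K/W
Q' = ΔT/ΣR = (388 K − 285.2 K)/1.539 = 66.8 W/m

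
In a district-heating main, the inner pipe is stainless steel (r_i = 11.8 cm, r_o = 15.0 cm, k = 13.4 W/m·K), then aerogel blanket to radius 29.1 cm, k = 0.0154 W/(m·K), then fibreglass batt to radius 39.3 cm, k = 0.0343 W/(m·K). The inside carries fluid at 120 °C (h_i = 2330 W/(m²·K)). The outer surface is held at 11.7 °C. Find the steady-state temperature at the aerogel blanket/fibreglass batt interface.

Series thermal resistances, inner to outer:
  R'_conv,in = 1/(2πr h) = 1/(2π·0.118·2330) = 5.789×10^-4 m·K/W
  R'_stainless steel = ln(0.150/0.118)/(2πk) = 0.2400/(2π·13.4) = 0.002850 m·K/W
  R'_aerogel blanket = ln(0.291/0.150)/(2πk) = 0.6627/(2π·0.0154) = 6.849 m·K/W
  R'_fibreglass batt = ln(0.393/0.291)/(2πk) = 0.3005/(2π·0.0343) = 1.394 m·K/W
ΣR = 5.789×10^-4 + 0.002850 + 6.849 + 1.394 = 8.246 m·K/W
Q' = ΔT/ΣR = (120 °C − 11.7 °C)/8.246 = 13.13 W/m
From the inner boundary to the aerogel blanket/fibreglass batt interface, ΣR_partial = 6.852 m·K/W.
T_interface = T_in − Q'·ΣR_partial = 120 °C − (13.13)(6.852) = 30.0 °C

T = 30.0 °C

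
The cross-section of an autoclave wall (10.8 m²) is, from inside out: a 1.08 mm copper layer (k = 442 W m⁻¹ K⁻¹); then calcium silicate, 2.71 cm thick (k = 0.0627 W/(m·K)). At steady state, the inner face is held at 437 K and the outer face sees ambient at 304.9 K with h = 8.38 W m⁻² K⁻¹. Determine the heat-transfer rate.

Resistance network (inner→outer):
  R_copper = L/(kA) = 0.00108/(442·10.8) = 2.262×10^-7 K/W
  R_calcium silicate = L/(kA) = 0.0271/(0.0627·10.8) = 0.04002 K/W
  R_conv,out = 1/(hA) = 1/(8.38·10.8) = 0.01105 K/W
ΣR = 2.262×10^-7 + 0.04002 + 0.01105 = 0.05107 K/W
Q = ΔT/ΣR = (437 K − 304.9 K)/0.05107 = 2590 W

Q = 2.59 kW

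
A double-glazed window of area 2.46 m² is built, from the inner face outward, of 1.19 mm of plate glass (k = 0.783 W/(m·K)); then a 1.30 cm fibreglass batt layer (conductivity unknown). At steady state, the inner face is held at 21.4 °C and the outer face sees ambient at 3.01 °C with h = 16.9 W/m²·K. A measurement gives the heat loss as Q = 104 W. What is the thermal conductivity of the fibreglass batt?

ΣR = ΔT/Q = |21.4 − 3.01|/104 = 0.1768 K/W
Known resistances:
  R_plate glass = L/(kA) = 0.00119/(0.783·2.46) = 6.178×10^-4 K/W
  R_conv,out = 1/(hA) = 1/(16.9·2.46) = 0.02405 K/W
R_fibreglass batt = ΣR − ΣR_known = 0.1768 − 0.02467 = 0.1521 K/W
L/(kA) = 0.1521 ⇒ k = 0.0130/(0.1521·2.46) = 0.0347 W/m·K

k = 0.0347 W/m·K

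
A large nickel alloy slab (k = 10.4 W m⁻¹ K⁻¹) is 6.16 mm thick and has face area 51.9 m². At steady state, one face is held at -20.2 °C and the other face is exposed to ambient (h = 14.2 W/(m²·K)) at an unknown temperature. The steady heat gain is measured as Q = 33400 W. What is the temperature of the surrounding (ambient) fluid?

T_out = 25.5 °C

Series resistances:
  R_nickel alloy = L/(kA) = 0.00616/(10.4·51.9) = 1.141×10^-5 K/W
  R_conv,out = 1/(hA) = 1/(14.2·51.9) = 0.001357 K/W
ΣR = 0.001368 K/W
ΔT = Q·ΣR = 33400 × 0.001368 = 45.69 K
Heat flows inward, so T_out = T_in + ΔT = -20.2 + 45.69 = 25.5 °C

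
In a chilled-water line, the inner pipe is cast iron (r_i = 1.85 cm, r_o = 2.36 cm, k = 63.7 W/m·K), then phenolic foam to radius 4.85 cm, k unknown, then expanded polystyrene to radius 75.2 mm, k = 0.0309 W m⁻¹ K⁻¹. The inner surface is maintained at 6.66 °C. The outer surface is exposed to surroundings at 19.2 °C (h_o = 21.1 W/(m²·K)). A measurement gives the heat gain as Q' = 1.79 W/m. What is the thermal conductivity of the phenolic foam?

ΣR = ΔT/Q' = |6.66 − 19.2|/1.79 = 7.006 m·K/W
Known resistances:
  R'_cast iron = ln(0.0236/0.0185)/(2πk) = 0.2435/(2π·63.7) = 6.083×10^-4 m·K/W
  R'_expanded polystyrene = ln(0.0752/0.0485)/(2πk) = 0.4386/(2π·0.0309) = 2.259 m·K/W
  R'_conv,out = 1/(2πr h) = 1/(2π·0.0752·21.1) = 0.1003 m·K/W
R_phenolic foam = ΣR − ΣR_known = 7.006 − 2.360 = 4.646 m·K/W
ln(r₂/r₁)/(2πk) = 4.646 ⇒ k = 0.7203/(2π·4.646) = 0.0247 W/m·K

k = 0.0247 W/m·K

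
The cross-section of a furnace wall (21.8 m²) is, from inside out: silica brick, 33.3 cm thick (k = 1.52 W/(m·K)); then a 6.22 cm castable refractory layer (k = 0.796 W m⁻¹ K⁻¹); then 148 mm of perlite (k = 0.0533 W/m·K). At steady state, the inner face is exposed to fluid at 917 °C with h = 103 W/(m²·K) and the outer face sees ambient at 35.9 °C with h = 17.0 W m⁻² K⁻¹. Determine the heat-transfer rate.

Q = 6.11 kW

Resistance network (inner→outer):
  R_conv,in = 1/(hA) = 1/(103·21.8) = 4.454×10^-4 K/W
  R_silica brick = L/(kA) = 0.333/(1.52·21.8) = 0.01005 K/W
  R_castable refractory = L/(kA) = 0.0622/(0.796·21.8) = 0.003584 K/W
  R_perlite = L/(kA) = 0.148/(0.0533·21.8) = 0.1274 K/W
  R_conv,out = 1/(hA) = 1/(17.0·21.8) = 0.002698 K/W
ΣR = 4.454×10^-4 + 0.01005 + 0.003584 + 0.1274 + 0.002698 = 0.1442 K/W
Q = ΔT/ΣR = (917 °C − 35.9 °C)/0.1442 = 6110 W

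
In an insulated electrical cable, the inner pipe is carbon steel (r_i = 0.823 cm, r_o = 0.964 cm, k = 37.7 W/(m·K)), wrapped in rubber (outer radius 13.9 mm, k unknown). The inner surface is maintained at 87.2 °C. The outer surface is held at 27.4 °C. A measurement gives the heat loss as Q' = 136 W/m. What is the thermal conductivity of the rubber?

k = 0.133 W/m·K

ΣR = ΔT/Q' = |87.2 − 27.4|/136 = 0.4397 m·K/W
Known resistances:
  R'_carbon steel = ln(0.00964/0.00823)/(2πk) = 0.1581/(2π·37.7) = 6.676×10^-4 m·K/W
R_rubber = ΣR − ΣR_known = 0.4397 − 6.676×10^-4 = 0.4390 m·K/W
ln(r₂/r₁)/(2πk) = 0.4390 ⇒ k = 0.3660/(2π·0.4390) = 0.133 W/m·K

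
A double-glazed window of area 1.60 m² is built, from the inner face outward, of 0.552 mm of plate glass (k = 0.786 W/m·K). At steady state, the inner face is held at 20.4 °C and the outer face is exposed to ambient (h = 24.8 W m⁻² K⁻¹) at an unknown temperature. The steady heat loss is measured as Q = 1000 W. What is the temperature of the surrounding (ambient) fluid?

T_out = -5.24 °C

Sum the resistances:
  R_plate glass = L/(kA) = 5.52×10^-4/(0.786·1.60) = 4.389×10^-4 K/W
  R_conv,out = 1/(hA) = 1/(24.8·1.60) = 0.02520 K/W
ΣR = 0.02564 K/W
ΔT = Q·ΣR = 1000 × 0.02564 = 25.64 K
Heat flows outward, so T_out = T_in − ΔT = 20.4 − 25.64 = -5.24 °C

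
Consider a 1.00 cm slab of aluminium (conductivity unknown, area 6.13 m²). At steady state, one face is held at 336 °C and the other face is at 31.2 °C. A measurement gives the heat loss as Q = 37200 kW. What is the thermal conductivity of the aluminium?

ΣR = ΔT/Q = |336 − 31.2|/3.72×10^7 = 8.194×10^-6 K/W
L/(kA) = 8.194×10^-6 ⇒ k = 0.0100/(8.194×10^-6·6.13) = 199 W/m·K

k = 199 W/m·K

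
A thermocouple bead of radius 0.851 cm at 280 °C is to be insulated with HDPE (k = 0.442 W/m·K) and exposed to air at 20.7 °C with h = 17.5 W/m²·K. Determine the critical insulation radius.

For a sphere, r_cr = 2k_ins/h = 2·0.442/17.5 = 0.0505 m = 5.05 cm

r_cr = 5.05 cm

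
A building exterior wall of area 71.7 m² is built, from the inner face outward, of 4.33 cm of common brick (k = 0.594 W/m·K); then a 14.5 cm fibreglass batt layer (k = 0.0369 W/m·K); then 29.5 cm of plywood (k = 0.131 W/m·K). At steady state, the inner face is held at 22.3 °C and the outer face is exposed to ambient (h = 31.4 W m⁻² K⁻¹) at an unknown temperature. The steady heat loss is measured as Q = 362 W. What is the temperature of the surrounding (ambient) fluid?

Series resistances:
  R_common brick = L/(kA) = 0.0433/(0.594·71.7) = 0.001017 K/W
  R_fibreglass batt = L/(kA) = 0.145/(0.0369·71.7) = 0.05481 K/W
  R_plywood = L/(kA) = 0.295/(0.131·71.7) = 0.03141 K/W
  R_conv,out = 1/(hA) = 1/(31.4·71.7) = 4.442×10^-4 K/W
ΣR = 0.08767 K/W
ΔT = Q·ΣR = 362 × 0.08767 = 31.74 K
Heat flows outward, so T_out = T_in − ΔT = 22.3 − 31.74 = -9.44 °C

T_out = -9.44 °C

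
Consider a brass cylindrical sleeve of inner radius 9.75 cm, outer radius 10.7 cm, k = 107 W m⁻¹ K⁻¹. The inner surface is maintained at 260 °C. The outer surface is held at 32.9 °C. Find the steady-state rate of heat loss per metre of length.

Q' = 1640 kW/m

Q' = 2πk·ΔT/ln(r₂/r₁) = 2π × 107 × 227.1 / ln(0.107/0.0975) = 1.64×10^6 W/m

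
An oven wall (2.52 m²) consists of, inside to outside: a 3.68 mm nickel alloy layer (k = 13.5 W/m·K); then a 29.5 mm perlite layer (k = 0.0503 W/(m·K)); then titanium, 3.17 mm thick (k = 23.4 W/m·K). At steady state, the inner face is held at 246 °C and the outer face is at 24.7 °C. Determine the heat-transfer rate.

Q = 950 W

Treat each layer as a resistance in series:
  R_nickel alloy = L/(kA) = 0.00368/(13.5·2.52) = 1.082×10^-4 K/W
  R_perlite = L/(kA) = 0.0295/(0.0503·2.52) = 0.2327 K/W
  R_titanium = L/(kA) = 0.00317/(23.4·2.52) = 5.376×10^-5 K/W
ΣR = 1.082×10^-4 + 0.2327 + 5.376×10^-5 = 0.2329 K/W
Q = ΔT/ΣR = (246 °C − 24.7 °C)/0.2329 = 950 W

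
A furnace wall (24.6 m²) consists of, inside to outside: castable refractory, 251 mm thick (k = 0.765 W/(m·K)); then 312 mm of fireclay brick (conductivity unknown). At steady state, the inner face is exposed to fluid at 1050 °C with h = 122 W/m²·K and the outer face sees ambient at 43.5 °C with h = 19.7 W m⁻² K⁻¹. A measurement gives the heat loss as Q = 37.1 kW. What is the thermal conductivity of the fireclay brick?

k = 1.11 W/m·K

ΣR = ΔT/Q = |1050 − 43.5|/37100 = 0.02713 K/W
Known resistances:
  R_conv,in = 1/(hA) = 1/(122·24.6) = 3.332×10^-4 K/W
  R_castable refractory = L/(kA) = 0.251/(0.765·24.6) = 0.01334 K/W
  R_conv,out = 1/(hA) = 1/(19.7·24.6) = 0.002063 K/W
R_fireclay brick = ΣR − ΣR_known = 0.02713 − 0.01574 = 0.01139 K/W
L/(kA) = 0.01139 ⇒ k = 0.312/(0.01139·24.6) = 1.11 W/m·K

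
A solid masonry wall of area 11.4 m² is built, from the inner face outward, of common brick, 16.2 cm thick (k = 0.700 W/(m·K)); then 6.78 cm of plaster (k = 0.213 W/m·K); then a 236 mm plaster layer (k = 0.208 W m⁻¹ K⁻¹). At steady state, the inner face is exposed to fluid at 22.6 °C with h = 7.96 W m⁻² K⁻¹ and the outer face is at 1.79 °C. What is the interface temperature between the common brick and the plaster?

T = 18.5 °C

Series thermal resistances, inner to outer:
  R_conv,in = 1/(hA) = 1/(7.96·11.4) = 0.01102 K/W
  R_common brick = L/(kA) = 0.162/(0.700·11.4) = 0.02030 K/W
  R_plaster = L/(kA) = 0.0678/(0.213·11.4) = 0.02792 K/W
  R_plaster = L/(kA) = 0.236/(0.208·11.4) = 0.09953 K/W
ΣR = 0.01102 + 0.02030 + 0.02792 + 0.09953 = 0.1588 K/W
Q = ΔT/ΣR = (22.6 °C − 1.79 °C)/0.1588 = 131.0 W
From the inner boundary to the common brick/plaster interface, ΣR_partial = 0.03132 K/W.
T_interface = T_in − Q·ΣR_partial = 22.6 °C − (131.0)(0.03132) = 18.5 °C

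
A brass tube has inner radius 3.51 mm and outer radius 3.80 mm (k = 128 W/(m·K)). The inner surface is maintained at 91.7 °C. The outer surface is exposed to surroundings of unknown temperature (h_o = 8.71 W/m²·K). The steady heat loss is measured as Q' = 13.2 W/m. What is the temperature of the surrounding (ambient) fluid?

Sum the resistances:
  R'_brass = ln(0.00380/0.00351)/(2πk) = 0.07939/(2π·128) = 9.871×10^-5 m·K/W
  R'_conv,out = 1/(2πr h) = 1/(2π·0.00380·8.71) = 4.809 m·K/W
ΣR = 4.809 m·K/W
ΔT = Q'·ΣR = 13.2 × 4.809 = 63.48 K
Heat flows outward, so T_out = T_in − ΔT = 91.7 − 63.48 = 28.2 °C

T_out = 28.2 °C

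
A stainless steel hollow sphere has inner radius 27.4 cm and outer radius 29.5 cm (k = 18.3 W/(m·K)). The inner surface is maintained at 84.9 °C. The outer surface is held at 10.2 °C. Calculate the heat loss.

Q = 4πk·ΔT/(1/r₁ − 1/r₂) = 4π × 18.3 × 74.7 / (1/0.274 − 1/0.295) = 66100 W

Q = 66100 W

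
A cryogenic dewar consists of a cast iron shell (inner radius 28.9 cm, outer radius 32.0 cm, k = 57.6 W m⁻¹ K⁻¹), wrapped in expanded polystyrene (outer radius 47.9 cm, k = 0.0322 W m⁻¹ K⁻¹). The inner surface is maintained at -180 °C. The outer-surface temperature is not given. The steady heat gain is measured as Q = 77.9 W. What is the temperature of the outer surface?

Sum the resistances:
  R_cast iron = (1/0.289 − 1/0.320)/(4πk) = 0.3352/(4π·57.6) = 4.631×10^-4 K/W
  R_expanded polystyrene = (1/0.320 − 1/0.479)/(4πk) = 1.037/(4π·0.0322) = 2.564 K/W
ΣR = 2.564 K/W
ΔT = Q·ΣR = 77.9 × 2.564 = 199.7 K
Heat flows inward, so T_out = T_in + ΔT = -180 + 199.7 = 19.7 °C

T_out = 19.7 °C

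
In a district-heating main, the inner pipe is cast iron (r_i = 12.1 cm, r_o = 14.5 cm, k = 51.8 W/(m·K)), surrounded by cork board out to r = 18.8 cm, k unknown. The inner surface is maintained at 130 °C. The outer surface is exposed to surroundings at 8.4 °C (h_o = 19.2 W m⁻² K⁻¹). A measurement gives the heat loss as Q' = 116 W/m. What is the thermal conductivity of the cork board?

ΣR = ΔT/Q' = |130 − 8.4|/116 = 1.048 m·K/W
Known resistances:
  R'_cast iron = ln(0.145/0.121)/(2πk) = 0.1809/(2π·51.8) = 5.559×10^-4 m·K/W
  R'_conv,out = 1/(2πr h) = 1/(2π·0.188·19.2) = 0.04409 m·K/W
R_cork board = ΣR − ΣR_known = 1.048 − 0.04465 = 1.003 m·K/W
ln(r₂/r₁)/(2πk) = 1.003 ⇒ k = 0.2597/(2π·1.003) = 0.0412 W/m·K

k = 0.0412 W/m·K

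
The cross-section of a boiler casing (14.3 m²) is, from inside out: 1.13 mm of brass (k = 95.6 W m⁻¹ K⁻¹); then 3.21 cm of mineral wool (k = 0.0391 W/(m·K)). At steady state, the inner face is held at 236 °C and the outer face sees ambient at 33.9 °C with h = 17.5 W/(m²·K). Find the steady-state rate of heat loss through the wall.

Treat each layer as a resistance in series:
  R_brass = L/(kA) = 0.00113/(95.6·14.3) = 8.266×10^-7 K/W
  R_mineral wool = L/(kA) = 0.0321/(0.0391·14.3) = 0.05741 K/W
  R_conv,out = 1/(hA) = 1/(17.5·14.3) = 0.003996 K/W
ΣR = 8.266×10^-7 + 0.05741 + 0.003996 = 0.06141 K/W
Q = ΔT/ΣR = (236 °C − 33.9 °C)/0.06141 = 3290 W

Q = 3.29 kW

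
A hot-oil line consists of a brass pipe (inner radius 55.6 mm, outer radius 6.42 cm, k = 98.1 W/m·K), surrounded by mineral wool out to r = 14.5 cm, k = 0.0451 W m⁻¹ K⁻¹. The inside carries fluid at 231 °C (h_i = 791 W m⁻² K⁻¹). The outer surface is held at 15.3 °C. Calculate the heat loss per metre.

Resistance network (inner→outer):
  R'_conv,in = 1/(2πr h) = 1/(2π·0.0556·791) = 0.003619 m·K/W
  R'_brass = ln(0.0642/0.0556)/(2πk) = 0.1438/(2π·98.1) = 2.333×10^-4 m·K/W
  R'_mineral wool = ln(0.145/0.0642)/(2πk) = 0.8147/(2π·0.0451) = 2.875 m·K/W
ΣR = 0.003619 + 2.333×10^-4 + 2.875 = 2.879 m·K/W
Q' = ΔT/ΣR = (231 °C − 15.3 °C)/2.879 = 74.9 W/m

Q' = 74.9 W/m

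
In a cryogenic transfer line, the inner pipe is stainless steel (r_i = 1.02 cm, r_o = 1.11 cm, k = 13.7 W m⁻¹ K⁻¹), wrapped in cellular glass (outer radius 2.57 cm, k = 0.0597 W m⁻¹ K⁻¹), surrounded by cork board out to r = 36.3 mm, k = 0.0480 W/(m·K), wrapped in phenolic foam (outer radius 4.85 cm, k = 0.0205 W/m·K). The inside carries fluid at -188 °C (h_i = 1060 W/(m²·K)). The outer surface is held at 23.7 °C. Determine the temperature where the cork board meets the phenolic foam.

T = -60.6 °C

Treat each layer as a resistance in series:
  R'_conv,in = 1/(2πr h) = 1/(2π·0.0102·1060) = 0.01472 m·K/W
  R'_stainless steel = ln(0.0111/0.0102)/(2πk) = 0.08456/(2π·13.7) = 9.823×10^-4 m·K/W
  R'_cellular glass = ln(0.0257/0.0111)/(2πk) = 0.8395/(2π·0.0597) = 2.238 m·K/W
  R'_cork board = ln(0.0363/0.0257)/(2πk) = 0.3453/(2π·0.0480) = 1.145 m·K/W
  R'_phenolic foam = ln(0.0485/0.0363)/(2πk) = 0.2897/(2π·0.0205) = 2.249 m·K/W
ΣR = 0.01472 + 9.823×10^-4 + 2.238 + 1.145 + 2.249 = 5.648 m·K/W
Q' = ΔT/ΣR = (-188 °C − 23.7 °C)/5.648 = -37.48 W/m
From the inner boundary to the cork board/phenolic foam interface, ΣR_partial = 3.399 m·K/W.
T_interface = T_in − Q'·ΣR_partial = -188 °C − (-37.48)(3.399) = -60.6 °C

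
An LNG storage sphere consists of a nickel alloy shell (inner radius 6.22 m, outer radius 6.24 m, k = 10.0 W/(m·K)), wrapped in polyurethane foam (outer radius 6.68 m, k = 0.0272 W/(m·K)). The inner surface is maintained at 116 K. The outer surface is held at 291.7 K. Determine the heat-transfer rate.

Treat each layer as a resistance in series:
  R_nickel alloy = (1/6.22 − 1/6.24)/(4πk) = 5.153×10^-4/(4π·10.0) = 4.101×10^-6 K/W
  R_polyurethane foam = (1/6.24 − 1/6.68)/(4πk) = 0.01056/(4π·0.0272) = 0.03088 K/W
ΣR = 4.101×10^-6 + 0.03088 = 0.03088 K/W
Q = ΔT/ΣR = (116 K − 291.7 K)/0.03088 = -5690 W
(Negative Q ⇒ heat flows inward; heat gain = 5690 W.)

Q = 5690 W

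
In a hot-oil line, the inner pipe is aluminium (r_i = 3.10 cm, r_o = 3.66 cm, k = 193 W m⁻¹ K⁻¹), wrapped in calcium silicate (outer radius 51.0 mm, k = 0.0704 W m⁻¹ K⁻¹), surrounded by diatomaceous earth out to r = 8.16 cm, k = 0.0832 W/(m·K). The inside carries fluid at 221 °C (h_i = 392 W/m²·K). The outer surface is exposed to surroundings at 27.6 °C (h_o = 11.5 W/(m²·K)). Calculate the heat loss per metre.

Q' = 106 W/m

Series thermal resistances, inner to outer:
  R'_conv,in = 1/(2πr h) = 1/(2π·0.0310·392) = 0.01310 m·K/W
  R'_aluminium = ln(0.0366/0.0310)/(2πk) = 0.1661/(2π·193) = 1.369×10^-4 m·K/W
  R'_calcium silicate = ln(0.0510/0.0366)/(2πk) = 0.3318/(2π·0.0704) = 0.7501 m·K/W
  R'_diatomaceous earth = ln(0.0816/0.0510)/(2πk) = 0.4700/(2π·0.0832) = 0.8991 m·K/W
  R'_conv,out = 1/(2πr h) = 1/(2π·0.0816·11.5) = 0.1696 m·K/W
ΣR = 0.01310 + 1.369×10^-4 + 0.7501 + 0.8991 + 0.1696 = 1.832 m·K/W
Q' = ΔT/ΣR = (221 °C − 27.6 °C)/1.832 = 106 W/m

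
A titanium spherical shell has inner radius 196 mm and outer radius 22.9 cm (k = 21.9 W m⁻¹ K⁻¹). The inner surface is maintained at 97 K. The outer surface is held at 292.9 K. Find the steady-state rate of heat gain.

Q = 4πk·ΔT/(1/r₁ − 1/r₂) = 4π × 21.9 × 195.9 / (1/0.196 − 1/0.229) = 73300 W

Q = 73300 W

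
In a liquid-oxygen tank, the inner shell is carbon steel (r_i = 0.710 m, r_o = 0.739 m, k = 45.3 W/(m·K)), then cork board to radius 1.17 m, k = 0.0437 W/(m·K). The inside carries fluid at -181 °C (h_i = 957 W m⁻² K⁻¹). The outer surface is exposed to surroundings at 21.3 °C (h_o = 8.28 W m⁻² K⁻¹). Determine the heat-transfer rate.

Q = 221 W

Treat each layer as a resistance in series:
  R_conv,in = 1/(4πr²h) = 1/(4π·0.710²·957) = 1.650×10^-4 K/W
  R_carbon steel = (1/0.710 − 1/0.739)/(4πk) = 0.05527/(4π·45.3) = 9.709×10^-5 K/W
  R_cork board = (1/0.739 − 1/1.17)/(4πk) = 0.4985/(4π·0.0437) = 0.9077 K/W
  R_conv,out = 1/(4πr²h) = 1/(4π·1.17²·8.28) = 0.007021 K/W
ΣR = 1.650×10^-4 + 9.709×10^-5 + 0.9077 + 0.007021 = 0.9150 K/W
Q = ΔT/ΣR = (-181 °C − 21.3 °C)/0.9150 = -221 W
(Negative Q ⇒ heat flows inward; heat gain = 221 W.)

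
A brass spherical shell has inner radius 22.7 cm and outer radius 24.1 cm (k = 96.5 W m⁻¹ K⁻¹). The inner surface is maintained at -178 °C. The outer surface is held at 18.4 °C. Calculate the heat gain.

Q = 931 kW

Q = 4πk·ΔT/(1/r₁ − 1/r₂) = 4π × 96.5 × 196.4 / (1/0.227 − 1/0.241) = 9.31×10^5 W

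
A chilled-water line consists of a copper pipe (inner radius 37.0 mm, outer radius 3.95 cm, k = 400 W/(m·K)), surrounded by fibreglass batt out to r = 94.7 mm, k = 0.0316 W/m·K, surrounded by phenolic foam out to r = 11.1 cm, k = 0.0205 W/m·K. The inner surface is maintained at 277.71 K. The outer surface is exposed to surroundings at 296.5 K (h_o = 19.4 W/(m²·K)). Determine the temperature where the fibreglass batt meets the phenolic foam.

T = 292.2 K

Series thermal resistances, inner to outer:
  R'_copper = ln(0.0395/0.0370)/(2πk) = 0.06538/(2π·400) = 2.601×10^-5 m·K/W
  R'_fibreglass batt = ln(0.0947/0.0395)/(2πk) = 0.8744/(2π·0.0316) = 4.404 m·K/W
  R'_phenolic foam = ln(0.111/0.0947)/(2πk) = 0.1588/(2π·0.0205) = 1.233 m·K/W
  R'_conv,out = 1/(2πr h) = 1/(2π·0.111·19.4) = 0.07391 m·K/W
ΣR = 2.601×10^-5 + 4.404 + 1.233 + 0.07391 = 5.711 m·K/W
Q' = ΔT/ΣR = (277.71 K − 296.5 K)/5.711 = -3.290 W/m
From the inner boundary to the fibreglass batt/phenolic foam interface, ΣR_partial = 4.404 m·K/W.
T_interface = T_in − Q'·ΣR_partial = 277.71 K − (-3.290)(4.404) = 292.2 K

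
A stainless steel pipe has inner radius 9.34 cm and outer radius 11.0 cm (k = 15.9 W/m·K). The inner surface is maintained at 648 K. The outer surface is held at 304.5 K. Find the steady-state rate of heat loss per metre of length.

Q' = 2πk·ΔT/ln(r₂/r₁) = 2π × 15.9 × 343.5 / ln(0.110/0.0934) = 2.10×10^5 W/m

Q' = 210 kW/m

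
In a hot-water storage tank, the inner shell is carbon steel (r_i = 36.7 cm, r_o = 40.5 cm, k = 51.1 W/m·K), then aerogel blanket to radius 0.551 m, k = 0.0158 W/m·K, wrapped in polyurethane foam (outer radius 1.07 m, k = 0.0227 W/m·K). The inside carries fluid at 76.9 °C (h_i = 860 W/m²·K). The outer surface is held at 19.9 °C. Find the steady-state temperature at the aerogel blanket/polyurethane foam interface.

Resistance network (inner→outer):
  R_conv,in = 1/(4πr²h) = 1/(4π·0.367²·860) = 6.870×10^-4 K/W
  R_carbon steel = (1/0.367 − 1/0.405)/(4πk) = 0.2557/(4π·51.1) = 3.981×10^-4 K/W
  R_aerogel blanket = (1/0.405 − 1/0.551)/(4πk) = 0.6543/(4π·0.0158) = 3.295 K/W
  R_polyurethane foam = (1/0.551 − 1/1.07)/(4πk) = 0.8803/(4π·0.0227) = 3.086 K/W
ΣR = 6.870×10^-4 + 3.981×10^-4 + 3.295 + 3.086 = 6.382 K/W
Q = ΔT/ΣR = (76.9 °C − 19.9 °C)/6.382 = 8.931 W
From the inner boundary to the aerogel blanket/polyurethane foam interface, ΣR_partial = 3.296 K/W.
T_interface = T_in − Q·ΣR_partial = 76.9 °C − (8.931)(3.296) = 47.5 °C

T = 47.5 °C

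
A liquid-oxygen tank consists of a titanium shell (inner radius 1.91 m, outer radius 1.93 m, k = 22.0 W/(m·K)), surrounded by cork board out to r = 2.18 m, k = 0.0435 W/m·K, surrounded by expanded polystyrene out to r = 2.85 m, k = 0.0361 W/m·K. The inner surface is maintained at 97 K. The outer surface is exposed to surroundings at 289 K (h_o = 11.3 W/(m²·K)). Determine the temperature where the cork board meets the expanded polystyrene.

Series thermal resistances, inner to outer:
  R_titanium = (1/1.91 − 1/1.93)/(4πk) = 0.005425/(4π·22.0) = 1.962×10^-5 K/W
  R_cork board = (1/1.93 − 1/2.18)/(4πk) = 0.05942/(4π·0.0435) = 0.1087 K/W
  R_expanded polystyrene = (1/2.18 − 1/2.85)/(4πk) = 0.1078/(4π·0.0361) = 0.2377 K/W
  R_conv,out = 1/(4πr²h) = 1/(4π·2.85²·11.3) = 8.670×10^-4 K/W
ΣR = 1.962×10^-5 + 0.1087 + 0.2377 + 8.670×10^-4 = 0.3473 K/W
Q = ΔT/ΣR = (97 K − 289 K)/0.3473 = -552.8 W
From the inner boundary to the cork board/expanded polystyrene interface, ΣR_partial = 0.1087 K/W.
T_interface = T_in − Q·ΣR_partial = 97 K − (-552.8)(0.1087) = 157 K

T = 157 K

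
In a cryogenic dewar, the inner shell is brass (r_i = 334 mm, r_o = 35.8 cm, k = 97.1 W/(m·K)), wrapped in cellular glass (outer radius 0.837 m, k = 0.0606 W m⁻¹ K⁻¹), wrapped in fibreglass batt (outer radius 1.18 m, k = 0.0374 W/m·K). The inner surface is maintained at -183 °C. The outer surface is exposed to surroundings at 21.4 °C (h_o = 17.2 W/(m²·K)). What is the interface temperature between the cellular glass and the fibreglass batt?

Resistance network (inner→outer):
  R_brass = (1/0.334 − 1/0.358)/(4πk) = 0.2007/(4π·97.1) = 1.645×10^-4 K/W
  R_cellular glass = (1/0.358 − 1/0.837)/(4πk) = 1.599/(4π·0.0606) = 2.099 K/W
  R_fibreglass batt = (1/0.837 − 1/1.18)/(4πk) = 0.3473/(4π·0.0374) = 0.7389 K/W
  R_conv,out = 1/(4πr²h) = 1/(4π·1.18²·17.2) = 0.003323 K/W
ΣR = 1.645×10^-4 + 2.099 + 0.7389 + 0.003323 = 2.841 K/W
Q = ΔT/ΣR = (-183 °C − 21.4 °C)/2.841 = -71.95 W
From the inner boundary to the cellular glass/fibreglass batt interface, ΣR_partial = 2.099 K/W.
T_interface = T_in − Q·ΣR_partial = -183 °C − (-71.95)(2.099) = -32.0 °C

T = -32.0 °C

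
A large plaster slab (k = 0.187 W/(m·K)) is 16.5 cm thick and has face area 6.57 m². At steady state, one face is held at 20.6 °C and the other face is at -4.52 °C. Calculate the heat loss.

Q = kA·ΔT/L = 0.187 × 6.57 × |20.6 °C − -4.52 °C| / 0.165 = 187 W

Q = 187 W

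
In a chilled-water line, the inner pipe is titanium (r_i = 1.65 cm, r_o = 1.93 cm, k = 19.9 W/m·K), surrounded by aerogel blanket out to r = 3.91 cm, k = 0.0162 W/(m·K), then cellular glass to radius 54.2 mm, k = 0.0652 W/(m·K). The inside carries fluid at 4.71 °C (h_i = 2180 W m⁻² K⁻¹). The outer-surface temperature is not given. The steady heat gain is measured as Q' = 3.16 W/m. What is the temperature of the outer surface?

Series resistances:
  R'_conv,in = 1/(2πr h) = 1/(2π·0.0165·2180) = 0.004425 m·K/W
  R'_titanium = ln(0.0193/0.0165)/(2πk) = 0.1567/(2π·19.9) = 0.001254 m·K/W
  R'_aerogel blanket = ln(0.0391/0.0193)/(2πk) = 0.7060/(2π·0.0162) = 6.936 m·K/W
  R'_cellular glass = ln(0.0542/0.0391)/(2πk) = 0.3266/(2π·0.0652) = 0.7971 m·K/W
ΣR = 7.739 m·K/W
ΔT = Q'·ΣR = 3.16 × 7.739 = 24.46 K
Heat flows inward, so T_out = T_in + ΔT = 4.71 + 24.46 = 29.2 °C

T_out = 29.2 °C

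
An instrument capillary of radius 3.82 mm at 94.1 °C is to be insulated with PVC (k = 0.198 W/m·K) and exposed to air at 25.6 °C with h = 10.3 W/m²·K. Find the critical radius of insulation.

r_cr = 1.92 cm

For a cylinder, r_cr = k_ins/h = 0.198/10.3 = 0.0192 m = 1.92 cm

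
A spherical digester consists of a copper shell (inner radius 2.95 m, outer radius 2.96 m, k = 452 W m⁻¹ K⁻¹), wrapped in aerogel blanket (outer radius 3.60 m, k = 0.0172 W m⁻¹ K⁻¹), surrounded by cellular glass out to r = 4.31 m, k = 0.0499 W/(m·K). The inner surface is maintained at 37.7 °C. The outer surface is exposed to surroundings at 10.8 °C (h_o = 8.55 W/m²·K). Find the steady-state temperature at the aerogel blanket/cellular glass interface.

T = 16.4 °C

Treat each layer as a resistance in series:
  R_copper = (1/2.95 − 1/2.96)/(4πk) = 0.001145/(4π·452) = 2.016×10^-7 K/W
  R_aerogel blanket = (1/2.96 − 1/3.60)/(4πk) = 0.06006/(4π·0.0172) = 0.2779 K/W
  R_cellular glass = (1/3.60 − 1/4.31)/(4πk) = 0.04576/(4π·0.0499) = 0.07297 K/W
  R_conv,out = 1/(4πr²h) = 1/(4π·4.31²·8.55) = 5.010×10^-4 K/W
ΣR = 2.016×10^-7 + 0.2779 + 0.07297 + 5.010×10^-4 = 0.3514 K/W
Q = ΔT/ΣR = (37.7 °C − 10.8 °C)/0.3514 = 76.55 W
From the inner boundary to the aerogel blanket/cellular glass interface, ΣR_partial = 0.2779 K/W.
T_interface = T_in − Q·ΣR_partial = 37.7 °C − (76.55)(0.2779) = 16.4 °C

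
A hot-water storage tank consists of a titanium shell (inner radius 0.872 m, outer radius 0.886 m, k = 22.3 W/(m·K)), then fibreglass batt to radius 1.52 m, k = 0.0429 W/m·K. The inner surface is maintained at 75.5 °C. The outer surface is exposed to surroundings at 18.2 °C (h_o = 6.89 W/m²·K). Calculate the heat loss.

Series thermal resistances, inner to outer:
  R_titanium = (1/0.872 − 1/0.886)/(4πk) = 0.01812/(4π·22.3) = 6.466×10^-5 K/W
  R_fibreglass batt = (1/0.886 − 1/1.52)/(4πk) = 0.4708/(4π·0.0429) = 0.8733 K/W
  R_conv,out = 1/(4πr²h) = 1/(4π·1.52²·6.89) = 0.004999 K/W
ΣR = 6.466×10^-5 + 0.8733 + 0.004999 = 0.8784 K/W
Q = ΔT/ΣR = (75.5 °C − 18.2 °C)/0.8784 = 65.2 W

Q = 65.2 W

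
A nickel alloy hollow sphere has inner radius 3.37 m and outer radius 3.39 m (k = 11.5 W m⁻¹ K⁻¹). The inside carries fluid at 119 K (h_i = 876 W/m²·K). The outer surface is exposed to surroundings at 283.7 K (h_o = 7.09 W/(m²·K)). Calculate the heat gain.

Q = 1.65×10^5 W

Resistance network (inner→outer):
  R_conv,in = 1/(4πr²h) = 1/(4π·3.37²·876) = 7.999×10^-6 K/W
  R_nickel alloy = (1/3.37 − 1/3.39)/(4πk) = 0.001751/(4π·11.5) = 1.211×10^-5 K/W
  R_conv,out = 1/(4πr²h) = 1/(4π·3.39²·7.09) = 9.767×10^-4 K/W
ΣR = 7.999×10^-6 + 1.211×10^-5 + 9.767×10^-4 = 9.968×10^-4 K/W
Q = ΔT/ΣR = (119 K − 283.7 K)/9.968×10^-4 = -1.65×10^5 W
(Negative Q ⇒ heat flows inward; heat gain = 1.65×10^5 W.)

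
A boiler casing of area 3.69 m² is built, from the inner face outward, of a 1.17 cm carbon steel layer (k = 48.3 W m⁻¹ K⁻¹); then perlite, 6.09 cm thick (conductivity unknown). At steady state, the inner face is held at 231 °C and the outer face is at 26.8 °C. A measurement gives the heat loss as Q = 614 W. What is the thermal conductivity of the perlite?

ΣR = ΔT/Q = |231 − 26.8|/614 = 0.3326 K/W
Known resistances:
  R_carbon steel = L/(kA) = 0.0117/(48.3·3.69) = 6.565×10^-5 K/W
R_perlite = ΣR − ΣR_known = 0.3326 − 6.565×10^-5 = 0.3325 K/W
L/(kA) = 0.3325 ⇒ k = 0.0609/(0.3325·3.69) = 0.0496 W/m·K

k = 0.0496 W/m·K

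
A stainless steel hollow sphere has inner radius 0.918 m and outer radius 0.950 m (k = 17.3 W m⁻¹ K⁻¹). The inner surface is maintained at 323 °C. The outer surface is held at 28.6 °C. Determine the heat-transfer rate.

Q = 4πk·ΔT/(1/r₁ − 1/r₂) = 4π × 17.3 × 294.4 / (1/0.918 − 1/0.950) = 1.74×10^6 W

Q = 1740 kW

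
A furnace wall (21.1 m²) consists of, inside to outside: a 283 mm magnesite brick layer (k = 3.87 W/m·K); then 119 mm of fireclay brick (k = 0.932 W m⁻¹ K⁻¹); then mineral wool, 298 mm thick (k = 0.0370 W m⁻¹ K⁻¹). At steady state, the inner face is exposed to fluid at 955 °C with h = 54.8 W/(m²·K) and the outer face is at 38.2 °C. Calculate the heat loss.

Resistance network (inner→outer):
  R_conv,in = 1/(hA) = 1/(54.8·21.1) = 8.648×10^-4 K/W
  R_magnesite brick = L/(kA) = 0.283/(3.87·21.1) = 0.003466 K/W
  R_fireclay brick = L/(kA) = 0.119/(0.932·21.1) = 0.006051 K/W
  R_mineral wool = L/(kA) = 0.298/(0.0370·21.1) = 0.3817 K/W
ΣR = 8.648×10^-4 + 0.003466 + 0.006051 + 0.3817 = 0.3921 K/W
Q = ΔT/ΣR = (955 °C − 38.2 °C)/0.3921 = 2340 W

Q = 2340 W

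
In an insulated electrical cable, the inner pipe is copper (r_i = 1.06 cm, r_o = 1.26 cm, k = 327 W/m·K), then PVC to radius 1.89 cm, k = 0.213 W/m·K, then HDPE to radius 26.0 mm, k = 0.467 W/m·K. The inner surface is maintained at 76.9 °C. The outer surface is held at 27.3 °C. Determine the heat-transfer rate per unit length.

Q' = 120 W/m

Resistance network (inner→outer):
  R'_copper = ln(0.0126/0.0106)/(2πk) = 0.1728/(2π·327) = 8.412×10^-5 m·K/W
  R'_PVC = ln(0.0189/0.0126)/(2πk) = 0.4055/(2π·0.213) = 0.3030 m·K/W
  R'_HDPE = ln(0.0260/0.0189)/(2πk) = 0.3189/(2π·0.467) = 0.1087 m·K/W
ΣR = 8.412×10^-5 + 0.3030 + 0.1087 = 0.4118 m·K/W
Q' = ΔT/ΣR = (76.9 °C − 27.3 °C)/0.4118 = 120 W/m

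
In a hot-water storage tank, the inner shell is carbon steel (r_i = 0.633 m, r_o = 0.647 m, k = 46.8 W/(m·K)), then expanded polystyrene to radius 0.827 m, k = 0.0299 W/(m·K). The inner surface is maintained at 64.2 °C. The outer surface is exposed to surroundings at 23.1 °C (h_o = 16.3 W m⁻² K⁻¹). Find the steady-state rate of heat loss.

Q = 45.5 W

Series thermal resistances, inner to outer:
  R_carbon steel = (1/0.633 − 1/0.647)/(4πk) = 0.03418/(4π·46.8) = 5.813×10^-5 K/W
  R_expanded polystyrene = (1/0.647 − 1/0.827)/(4πk) = 0.3364/(4π·0.0299) = 0.8953 K/W
  R_conv,out = 1/(4πr²h) = 1/(4π·0.827²·16.3) = 0.007138 K/W
ΣR = 5.813×10^-5 + 0.8953 + 0.007138 = 0.9025 K/W
Q = ΔT/ΣR = (64.2 °C − 23.1 °C)/0.9025 = 45.5 W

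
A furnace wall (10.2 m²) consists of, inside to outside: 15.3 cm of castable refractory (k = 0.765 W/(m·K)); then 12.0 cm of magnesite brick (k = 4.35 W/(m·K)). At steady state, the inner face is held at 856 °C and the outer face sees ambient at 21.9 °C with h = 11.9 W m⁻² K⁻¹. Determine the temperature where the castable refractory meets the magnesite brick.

T = 321 °C

Series thermal resistances, inner to outer:
  R_castable refractory = L/(kA) = 0.153/(0.765·10.2) = 0.01961 K/W
  R_magnesite brick = L/(kA) = 0.120/(4.35·10.2) = 0.002705 K/W
  R_conv,out = 1/(hA) = 1/(11.9·10.2) = 0.008239 K/W
ΣR = 0.01961 + 0.002705 + 0.008239 = 0.03055 K/W
Q = ΔT/ΣR = (856 °C − 21.9 °C)/0.03055 = 27300 W
From the inner boundary to the castable refractory/magnesite brick interface, ΣR_partial = 0.01961 K/W.
T_interface = T_in − Q·ΣR_partial = 856 °C − (27300)(0.01961) = 321 °C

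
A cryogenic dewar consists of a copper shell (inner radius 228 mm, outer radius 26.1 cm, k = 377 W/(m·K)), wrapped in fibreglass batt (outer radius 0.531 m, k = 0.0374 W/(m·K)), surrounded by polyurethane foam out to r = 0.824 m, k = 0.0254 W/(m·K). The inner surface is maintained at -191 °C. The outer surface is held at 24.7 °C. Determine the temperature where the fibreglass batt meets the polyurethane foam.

Treat each layer as a resistance in series:
  R_copper = (1/0.228 − 1/0.261)/(4πk) = 0.5545/(4π·377) = 1.171×10^-4 K/W
  R_fibreglass batt = (1/0.261 − 1/0.531)/(4πk) = 1.948/(4π·0.0374) = 4.145 K/W
  R_polyurethane foam = (1/0.531 − 1/0.824)/(4πk) = 0.6696/(4π·0.0254) = 2.098 K/W
ΣR = 1.171×10^-4 + 4.145 + 2.098 = 6.243 K/W
Q = ΔT/ΣR = (-191 °C − 24.7 °C)/6.243 = -34.55 W
From the inner boundary to the fibreglass batt/polyurethane foam interface, ΣR_partial = 4.145 K/W.
T_interface = T_in − Q·ΣR_partial = -191 °C − (-34.55)(4.145) = -47.8 °C

T = -47.8 °C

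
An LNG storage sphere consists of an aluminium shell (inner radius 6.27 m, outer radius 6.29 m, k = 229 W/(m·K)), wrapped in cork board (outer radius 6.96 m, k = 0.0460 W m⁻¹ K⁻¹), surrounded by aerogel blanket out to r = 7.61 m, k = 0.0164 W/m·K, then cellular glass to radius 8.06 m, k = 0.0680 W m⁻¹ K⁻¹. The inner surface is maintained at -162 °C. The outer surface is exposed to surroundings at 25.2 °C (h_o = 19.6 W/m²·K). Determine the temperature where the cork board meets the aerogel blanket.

Treat each layer as a resistance in series:
  R_aluminium = (1/6.27 − 1/6.29)/(4πk) = 5.071×10^-4/(4π·229) = 1.762×10^-7 K/W
  R_cork board = (1/6.29 − 1/6.96)/(4πk) = 0.01530/(4π·0.0460) = 0.02648 K/W
  R_aerogel blanket = (1/6.96 − 1/7.61)/(4πk) = 0.01227/(4π·0.0164) = 0.05955 K/W
  R_cellular glass = (1/7.61 − 1/8.06)/(4πk) = 0.007337/(4π·0.0680) = 0.008586 K/W
  R_conv,out = 1/(4πr²h) = 1/(4π·8.06²·19.6) = 6.250×10^-5 K/W
ΣR = 1.762×10^-7 + 0.02648 + 0.05955 + 0.008586 + 6.250×10^-5 = 0.09468 K/W
Q = ΔT/ΣR = (-162 °C − 25.2 °C)/0.09468 = -1977 W
From the inner boundary to the cork board/aerogel blanket interface, ΣR_partial = 0.02648 K/W.
T_interface = T_in − Q·ΣR_partial = -162 °C − (-1977)(0.02648) = -110 °C

T = -110 °C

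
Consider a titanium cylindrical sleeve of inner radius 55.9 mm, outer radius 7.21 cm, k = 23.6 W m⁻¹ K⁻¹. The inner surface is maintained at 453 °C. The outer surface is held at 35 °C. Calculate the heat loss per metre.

Q' = 2πk·ΔT/ln(r₂/r₁) = 2π × 23.6 × 418 / ln(0.0721/0.0559) = 2.44×10^5 W/m

Q' = 2.44×10^5 W/m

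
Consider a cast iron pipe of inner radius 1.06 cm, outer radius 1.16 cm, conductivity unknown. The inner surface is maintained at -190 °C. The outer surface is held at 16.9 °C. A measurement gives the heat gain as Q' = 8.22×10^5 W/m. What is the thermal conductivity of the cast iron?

ΣR = ΔT/Q' = |-190 − 16.9|/8.22×10^5 = 2.517×10^-4 m·K/W
ln(r₂/r₁)/(2πk) = 2.517×10^-4 ⇒ k = 0.09015/(2π·2.517×10^-4) = 57.0 W/m·K

k = 57.0 W/m·K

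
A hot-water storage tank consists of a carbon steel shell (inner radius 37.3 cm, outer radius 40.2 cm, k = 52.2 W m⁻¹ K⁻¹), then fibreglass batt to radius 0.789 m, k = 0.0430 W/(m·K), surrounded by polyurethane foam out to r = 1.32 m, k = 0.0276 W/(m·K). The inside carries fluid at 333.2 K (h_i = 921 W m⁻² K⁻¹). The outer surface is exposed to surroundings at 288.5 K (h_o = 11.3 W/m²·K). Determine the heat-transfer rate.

Treat each layer as a resistance in series:
  R_conv,in = 1/(4πr²h) = 1/(4π·0.373²·921) = 6.210×10^-4 K/W
  R_carbon steel = (1/0.373 − 1/0.402)/(4πk) = 0.1934/(4π·52.2) = 2.948×10^-4 K/W
  R_fibreglass batt = (1/0.402 − 1/0.789)/(4πk) = 1.220/(4π·0.0430) = 2.258 K/W
  R_polyurethane foam = (1/0.789 − 1/1.32)/(4πk) = 0.5099/(4π·0.0276) = 1.470 K/W
  R_conv,out = 1/(4πr²h) = 1/(4π·1.32²·11.3) = 0.004042 K/W
ΣR = 6.210×10^-4 + 2.948×10^-4 + 2.258 + 1.470 + 0.004042 = 3.733 K/W
Q = ΔT/ΣR = (333.2 K − 288.5 K)/3.733 = 12.0 W

Q = 12.0 W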